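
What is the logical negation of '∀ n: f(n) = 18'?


¬(∀ x: φ) = ∃ x: ¬φ, and ¬(∃ x: φ) = ∀ x: ¬φ.
Apply to the universal statement.

∃ n: ¬(f(n) = 18)


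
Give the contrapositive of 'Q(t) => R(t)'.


The contrapositive of (P → Q) is (¬Q → ¬P); it is logically equivalent to the original.
Here P = 'Q(t)' and Q = 'R(t)'.

If not (R(t)), then not (Q(t)).


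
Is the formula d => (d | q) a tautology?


Build the truth table over {d, q}:
d | q | φ
---------
False | False | True
True | False | True
False | True | True
True | True | True
Every row evaluates to true.

Yes, it is a tautology.


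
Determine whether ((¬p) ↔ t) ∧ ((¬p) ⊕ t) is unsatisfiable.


Truth table over {p, t}:
p | t | φ
---------
F | F | F
T | F | F
F | T | F
T | T | F
Every row is false.

Yes, it is a contradiction.


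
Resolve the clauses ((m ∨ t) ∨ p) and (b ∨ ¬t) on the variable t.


The clauses contain complementary literals t and ¬t.
Resolution eliminates this pair and disjoins the remaining literals (merging duplicates).

((p ∨ m) ∨ b)


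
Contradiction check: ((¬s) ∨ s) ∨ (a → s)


Truth table over {a, s}:
a | s | φ
---------
F | F | T
T | F | T
F | T | T
T | T | T
Satisfying assignment at row 1: a=F, s=F gives T.

No, it is not a contradiction.


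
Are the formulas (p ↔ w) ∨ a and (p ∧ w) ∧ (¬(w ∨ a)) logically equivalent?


Compare truth tables:
a | p | w | φ | ψ
-----------------
F | F | F | T | F
T | F | F | T | F
F | T | F | F | F
T | T | F | T | F
F | F | T | F | F
T | F | T | T | F
F | T | T | T | F
T | T | T | T | F
They differ at row 1 (a=F, p=F, w=F): φ=T but ψ=F.

No, they are not logically equivalent.


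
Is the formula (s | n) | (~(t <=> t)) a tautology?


Build the truth table over {n, s, t}:
n | s | t | φ
-------------
False | False | False | False
True | False | False | True
False | True | False | True
True | True | False | True
False | False | True | False
True | False | True | True
False | True | True | True
True | True | True | True
Counterexample at row 1: with n=False, s=False, t=False, the formula is False.

No, it is not a tautology.


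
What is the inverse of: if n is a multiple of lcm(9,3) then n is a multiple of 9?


The inverse of (P → Q) is (¬P → ¬Q). It is equivalent to the converse, not to the original.
Here P = 'n is a multiple of lcm(9,3)' and Q = 'n is a multiple of 9'.

If not (n is a multiple of lcm(9,3)), then not (n is a multiple of 9).


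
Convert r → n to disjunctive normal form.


Step 1: Rewrite r → n as ¬r ∨ n.

(¬r) ∨ n


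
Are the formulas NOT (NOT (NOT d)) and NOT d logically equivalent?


Compare truth tables:
d | φ | ψ
---------
F | T | T
T | F | F
The columns φ and ψ agree on every row.

Yes, they are logically equivalent.


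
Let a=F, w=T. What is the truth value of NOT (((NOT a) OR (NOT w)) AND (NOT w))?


Substitute a=F, w=T:
NOT a = T
NOT w = F
(NOT a) OR (NOT w) = T OR F = T
NOT w = F
((NOT a) OR (NOT w)) AND (NOT w) = T AND F = F
NOT (((NOT a) OR (NOT w)) AND (NOT w)) = T

T


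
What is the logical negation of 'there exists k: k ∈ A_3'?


¬(for all x: φ) = there exists x: ¬φ, and ¬(there exists x: φ) = for all x: ¬φ.
Apply to the existential statement.

for all k: NOT(k ∈ A_3)


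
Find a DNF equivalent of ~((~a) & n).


Step 1: Apply De Morgan: ¬((¬a) ∧ n) = ¬(¬a) ∨ ¬n.
Step 2: Eliminate any double negations (¬¬X = X).

a | (~n)


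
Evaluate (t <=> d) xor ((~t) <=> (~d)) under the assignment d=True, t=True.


Substitute d=True, t=True:
t <=> d = True <=> True = True
~t = False
~d = False
(~t) <=> (~d) = False <=> False = True
(t <=> d) xor ((~t) <=> (~d)) = True xor True = False

False


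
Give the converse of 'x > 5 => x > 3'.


The converse of (P → Q) is (Q → P). It is not in general equivalent to the original.
Here P = 'x > 5' and Q = 'x > 3'.

If x > 3, then x > 5.


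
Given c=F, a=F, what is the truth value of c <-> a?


Biconditional is true when both operands have the same truth value.
Substitute: c=F, a=F.
F <-> F evaluates to T.

T


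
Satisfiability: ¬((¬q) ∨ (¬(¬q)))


Check all 2 assignments over {q}:
q | φ
-----
F | F
T | F
No assignment makes the formula true.

Unsatisfiable.


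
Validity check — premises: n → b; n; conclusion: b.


This matches the form of modus ponens: the conclusion follows in every model of the premises.

Valid.


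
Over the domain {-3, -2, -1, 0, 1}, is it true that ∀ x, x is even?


Evaluate the predicate on each element: -3:F, -2:T, -1:F, 0:T, 1:F.
Counterexample x = -3 fails the predicate.

F


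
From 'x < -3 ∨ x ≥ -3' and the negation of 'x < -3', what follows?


Disjunctive syllogism: from (P ∨ Q) and ¬P, infer Q.
One disjunct, 'x < -3', is ruled out; the other must hold.

x ≥ -3


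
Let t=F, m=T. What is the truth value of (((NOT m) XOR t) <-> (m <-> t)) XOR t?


Substitute t=F, m=T:
NOT m = F
(NOT m) XOR t = F XOR F = F
m <-> t = T <-> F = F
((NOT m) XOR t) <-> (m <-> t) = F <-> F = T
(((NOT m) XOR t) <-> (m <-> t)) XOR t = T XOR F = T

T


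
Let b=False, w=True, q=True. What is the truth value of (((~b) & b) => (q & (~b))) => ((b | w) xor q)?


Substitute b=False, w=True, q=True:
~b = True
(~b) & b = True & False = False
~b = True
q & (~b) = True & True = True
((~b) & b) => (q & (~b)) = False => True = True
b | w = False | True = True
(b | w) xor q = True xor True = False
(((~b) & b) => (q & (~b))) => ((b | w) xor q) = True => False = False

False


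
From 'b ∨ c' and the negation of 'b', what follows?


Disjunctive syllogism: from (P ∨ Q) and ¬P, infer Q.
One disjunct, 'b', is ruled out; the other must hold.

c


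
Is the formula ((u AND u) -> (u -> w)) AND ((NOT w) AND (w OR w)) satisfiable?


Check all 4 assignments over {u, w}:
u | w | φ
---------
F | F | F
T | F | F
F | T | F
T | T | F
No assignment makes the formula true.

Unsatisfiable.


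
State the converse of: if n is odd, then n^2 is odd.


The converse of (P → Q) is (Q → P). It is not in general equivalent to the original.
Here P = 'n is odd' and Q = 'n^2 is odd'.

If n^2 is odd, then n is odd.


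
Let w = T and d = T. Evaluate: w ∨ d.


Disjunction is false only when both operands are false.
Substitute: w=T, d=T.
T ∨ T evaluates to T.

T


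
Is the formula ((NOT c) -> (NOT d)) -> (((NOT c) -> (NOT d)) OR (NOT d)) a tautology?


Build the truth table over {c, d}:
c | d | φ
---------
F | F | T
T | F | T
F | T | T
T | T | T
Every row evaluates to true.

Yes, it is a tautology.


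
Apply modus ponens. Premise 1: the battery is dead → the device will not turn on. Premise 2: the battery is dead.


Modus ponens: from (P → Q) and P, infer Q.
P = 'the battery is dead' is asserted, and P → Q holds, so Q follows.

the device will not turn on.


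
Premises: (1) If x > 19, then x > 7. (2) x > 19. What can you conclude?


Modus ponens: from (P → Q) and P, infer Q.
P = 'x > 19' is asserted, and P → Q holds, so Q follows.

x > 7.


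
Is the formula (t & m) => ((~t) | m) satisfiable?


Search for a satisfying assignment over {m, t}.
Try m=False, t=False: the formula evaluates to True.
A satisfying assignment exists.

Satisfiable.


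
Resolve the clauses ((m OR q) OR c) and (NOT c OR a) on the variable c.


The clauses contain complementary literals c and NOTc.
Resolution eliminates this pair and disjoins the remaining literals (merging duplicates).

((m OR q) OR a)


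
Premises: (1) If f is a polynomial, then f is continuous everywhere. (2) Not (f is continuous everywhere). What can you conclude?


Modus tollens: from (P → Q) and ¬Q, infer ¬P.
Q = 'f is continuous everywhere' is denied; since P → Q, P must also fail.

Not (f is a polynomial).


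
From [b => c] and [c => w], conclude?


Hypothetical syllogism: from (P → Q) and (Q → R), infer (P → R).
Chain the two implications through the shared middle term 'c'.

b => w


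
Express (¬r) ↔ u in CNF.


Step 1: Rewrite (¬r) ↔ u as ((¬r) → u) ∧ (u → (¬r)).
Step 2: Rewrite each implication as a disjunction.
Step 3: Eliminate any double negations (¬¬X = X).

(r ∨ u) ∧ ((¬u) ∨ (¬r))


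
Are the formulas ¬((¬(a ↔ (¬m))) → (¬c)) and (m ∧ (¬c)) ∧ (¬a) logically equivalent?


Compare truth tables:
a | c | m | φ | ψ
-----------------
F | F | F | F | F
T | F | F | F | F
F | T | F | T | F
T | T | F | F | F
F | F | T | F | T
T | F | T | F | F
F | T | T | F | F
T | T | T | T | F
They differ at row 3 (a=F, c=T, m=F): φ=T but ψ=F.

No, they are not logically equivalent.


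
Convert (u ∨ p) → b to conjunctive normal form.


Step 1: Rewrite as ¬(u ∨ p) ∨ b = (¬u ∧ ¬p) ∨ b.
Step 2: Distribute ∨ over ∧.

((¬u) ∨ b) ∧ ((¬p) ∨ b)


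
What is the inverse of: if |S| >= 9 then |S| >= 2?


The inverse of (P → Q) is (¬P → ¬Q). It is equivalent to the converse, not to the original.
Here P = '|S| >= 9' and Q = '|S| >= 2'.

If not (|S| >= 9), then not (|S| >= 2).


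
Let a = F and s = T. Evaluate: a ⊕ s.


Exclusive or is true when exactly one operand is true.
Substitute: a=F, s=T.
F ⊕ T evaluates to T.

T


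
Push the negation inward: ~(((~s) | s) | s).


De Morgan: the negation of a disjunction is the conjunction of the negations.
Distribute ~ across |, flipping it to &, and negate each literal.

(s & (~s)) & (~s)


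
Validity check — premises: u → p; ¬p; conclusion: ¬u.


This matches the form of modus tollens: the conclusion follows in every model of the premises.

Valid.


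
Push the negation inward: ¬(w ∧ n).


De Morgan: the negation of a conjunction is the disjunction of the negations.
Distribute ¬ across ∧, flipping it to ∨, and negate each literal.

(¬w) ∨ (¬n)


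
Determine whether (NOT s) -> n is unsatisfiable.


Truth table over {n, s}:
n | s | φ
---------
F | F | F
T | F | T
F | T | T
T | T | T
Satisfying assignment at row 2: n=T, s=F gives T.

No, it is not a contradiction.


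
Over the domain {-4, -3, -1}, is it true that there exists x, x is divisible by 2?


Evaluate the predicate on each element: -4:T, -3:F, -1:F.
Witness x = -4 satisfies the predicate.

T


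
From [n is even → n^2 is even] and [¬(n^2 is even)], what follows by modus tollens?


Modus tollens: from (P → Q) and ¬Q, infer ¬P.
Q = 'n^2 is even' is denied; since P → Q, P must also fail.

Not (n is even).


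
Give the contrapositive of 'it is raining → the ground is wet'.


The contrapositive of (P → Q) is (¬Q → ¬P); it is logically equivalent to the original.
Here P = 'it is raining' and Q = 'the ground is wet'.

If not (the ground is wet), then not (it is raining).


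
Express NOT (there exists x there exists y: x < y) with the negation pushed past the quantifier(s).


Negation flips each quantifier (∀↔∃) and negates the inner predicate.
¬(there exists x there exists y: φ) = for all x for all y: ¬φ.

for all x for all y: NOT(x < y)


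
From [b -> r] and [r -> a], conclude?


Hypothetical syllogism: from (P → Q) and (Q → R), infer (P → R).
Chain the two implications through the shared middle term 'r'.

b -> a


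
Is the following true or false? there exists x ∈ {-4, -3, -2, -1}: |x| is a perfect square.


Evaluate the predicate on each element: -4:T, -3:F, -2:F, -1:T.
Witness x = -4 satisfies the predicate.

T


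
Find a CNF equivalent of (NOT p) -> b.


Step 1: Rewrite (¬p) → b as ¬(¬p) ∨ b.
Step 2: Eliminate any double negations (¬¬X = X).

p OR b


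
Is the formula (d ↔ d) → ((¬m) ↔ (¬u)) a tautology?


Build the truth table over {d, m, u}:
d | m | u | φ
-------------
F | F | F | T
T | F | F | T
F | T | F | F
T | T | F | F
F | F | T | F
T | F | T | F
F | T | T | T
T | T | T | T
Counterexample at row 3: with d=F, m=T, u=F, the formula is F.

No, it is not a tautology.


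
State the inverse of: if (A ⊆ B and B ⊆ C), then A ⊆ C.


The inverse of (P → Q) is (¬P → ¬Q). It is equivalent to the converse, not to the original.
Here P = '(A ⊆ B and B ⊆ C)' and Q = 'A ⊆ C'.

If not ((A ⊆ B and B ⊆ C)), then not (A ⊆ C).


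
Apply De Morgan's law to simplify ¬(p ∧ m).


De Morgan: the negation of a conjunction is the disjunction of the negations.
Distribute ¬ across ∧, flipping it to ∨, and negate each literal.

(¬p) ∨ (¬m)


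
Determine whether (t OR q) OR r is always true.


Build the truth table over {q, r, t}:
q | r | t | φ
-------------
F | F | F | F
T | F | F | T
F | T | F | T
T | T | F | T
F | F | T | T
T | F | T | T
F | T | T | T
T | T | T | T
Counterexample at row 1: with q=F, r=F, t=F, the formula is F.

No, it is not a tautology.


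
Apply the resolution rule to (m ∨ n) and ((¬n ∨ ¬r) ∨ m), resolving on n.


The clauses contain complementary literals n and ¬n.
Resolution eliminates this pair and disjoins the remaining literals (merging duplicates).

(m ∨ ¬r)


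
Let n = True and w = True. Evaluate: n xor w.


Exclusive or is true when exactly one operand is true.
Substitute: n=True, w=True.
True xor True evaluates to False.

False


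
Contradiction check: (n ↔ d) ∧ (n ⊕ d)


Truth table over {d, n}:
d | n | φ
---------
F | F | F
T | F | F
F | T | F
T | T | F
Every row is false.

Yes, it is a contradiction.


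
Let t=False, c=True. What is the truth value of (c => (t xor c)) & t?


Substitute t=False, c=True:
t xor c = False xor True = True
c => (t xor c) = True => True = True
(c => (t xor c)) & t = True & False = False

False


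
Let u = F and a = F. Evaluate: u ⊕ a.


Exclusive or is true when exactly one operand is true.
Substitute: u=F, a=F.
F ⊕ F evaluates to F.

F


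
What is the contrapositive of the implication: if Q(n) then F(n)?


The contrapositive of (P → Q) is (¬Q → ¬P); it is logically equivalent to the original.
Here P = 'Q(n)' and Q = 'F(n)'.

If not (F(n)), then not (Q(n)).


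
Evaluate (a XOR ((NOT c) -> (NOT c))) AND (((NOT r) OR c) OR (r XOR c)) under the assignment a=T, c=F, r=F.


Substitute a=T, c=F, r=F:
NOT c = T
NOT c = T
(NOT c) -> (NOT c) = T -> T = T
a XOR ((NOT c) -> (NOT c)) = T XOR T = F
NOT r = T
(NOT r) OR c = T OR F = T
r XOR c = F XOR F = F
((NOT r) OR c) OR (r XOR c) = T OR F = T
(a XOR ((NOT c) -> (NOT c))) AND (((NOT r) OR c) OR (r XOR c)) = F AND T = F

F


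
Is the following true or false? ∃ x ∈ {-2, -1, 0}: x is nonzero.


Evaluate the predicate on each element: -2:T, -1:T, 0:F.
Witness x = -2 satisfies the predicate.

T


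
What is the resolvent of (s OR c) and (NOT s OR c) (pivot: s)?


The clauses contain complementary literals s and NOTs.
Resolution eliminates this pair and disjoins the remaining literals (merging duplicates).

c


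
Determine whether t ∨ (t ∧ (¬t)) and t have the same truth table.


Compare truth tables:
t | φ | ψ
---------
F | F | F
T | T | T
The columns φ and ψ agree on every row.

Yes, they are logically equivalent.


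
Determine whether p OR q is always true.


Build the truth table over {p, q}:
p | q | φ
---------
F | F | F
T | F | T
F | T | T
T | T | T
Counterexample at row 1: with p=F, q=F, the formula is F.

No, it is not a tautology.


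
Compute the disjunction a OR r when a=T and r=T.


Disjunction is false only when both operands are false.
Substitute: a=T, r=T.
T OR T evaluates to T.

T


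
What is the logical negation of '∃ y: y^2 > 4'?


¬(∀ x: φ) = ∃ x: ¬φ, and ¬(∃ x: φ) = ∀ x: ¬φ.
Apply to the existential statement.

∀ y: ¬(y^2 > 4)


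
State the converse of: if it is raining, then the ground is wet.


The converse of (P → Q) is (Q → P). It is not in general equivalent to the original.
Here P = 'it is raining' and Q = 'the ground is wet'.

If the ground is wet, then it is raining.


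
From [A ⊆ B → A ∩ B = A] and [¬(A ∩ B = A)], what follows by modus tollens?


Modus tollens: from (P → Q) and ¬Q, infer ¬P.
Q = 'A ∩ B = A' is denied; since P → Q, P must also fail.

Not (A ⊆ B).


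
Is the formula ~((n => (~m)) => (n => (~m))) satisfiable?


Check all 4 assignments over {m, n}:
m | n | φ
---------
False | False | False
True | False | False
False | True | False
True | True | False
No assignment makes the formula true.

Unsatisfiable.


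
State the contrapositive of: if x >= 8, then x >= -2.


The contrapositive of (P → Q) is (¬Q → ¬P); it is logically equivalent to the original.
Here P = 'x >= 8' and Q = 'x >= -2'.

If not (x >= -2), then not (x >= 8).


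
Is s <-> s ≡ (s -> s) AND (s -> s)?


Compare truth tables:
s | φ | ψ
---------
F | T | T
T | T | T
The columns φ and ψ agree on every row.

Yes, they are logically equivalent.


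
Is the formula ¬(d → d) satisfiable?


Check all 2 assignments over {d}:
d | φ
-----
F | F
T | F
No assignment makes the formula true.

Unsatisfiable.


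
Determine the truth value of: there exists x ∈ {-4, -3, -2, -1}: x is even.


Evaluate the predicate on each element: -4:T, -3:F, -2:T, -1:F.
Witness x = -4 satisfies the predicate.

T


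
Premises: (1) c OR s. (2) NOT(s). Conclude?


Disjunctive syllogism: from (P ∨ Q) and ¬P, infer Q.
One disjunct, 's', is ruled out; the other must hold.

c


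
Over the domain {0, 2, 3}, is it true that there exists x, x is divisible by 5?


Evaluate the predicate on each element: 0:T, 2:F, 3:F.
Witness x = 0 satisfies the predicate.

T


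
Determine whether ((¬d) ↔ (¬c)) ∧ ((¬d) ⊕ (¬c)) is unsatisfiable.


Truth table over {c, d}:
c | d | φ
---------
F | F | F
T | F | F
F | T | F
T | T | F
Every row is false.

Yes, it is a contradiction.


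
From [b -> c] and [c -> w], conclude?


Hypothetical syllogism: from (P → Q) and (Q → R), infer (P → R).
Chain the two implications through the shared middle term 'c'.

b -> w


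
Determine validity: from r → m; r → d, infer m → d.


This is (no valid rule). There exist truth assignments where the premises are all true but the conclusion is false.

Invalid.


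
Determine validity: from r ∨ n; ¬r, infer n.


This matches the form of disjunctive syllogism: the conclusion follows in every model of the premises.

Valid.


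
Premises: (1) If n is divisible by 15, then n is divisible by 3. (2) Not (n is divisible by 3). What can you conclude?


Modus tollens: from (P → Q) and ¬Q, infer ¬P.
Q = 'n is divisible by 3' is denied; since P → Q, P must also fail.

Not (n is divisible by 15).


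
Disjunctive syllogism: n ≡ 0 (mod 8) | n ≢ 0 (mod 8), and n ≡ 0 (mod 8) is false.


Disjunctive syllogism: from (P ∨ Q) and ¬P, infer Q.
One disjunct, 'n ≡ 0 (mod 8)', is ruled out; the other must hold.

n ≢ 0 (mod 8)


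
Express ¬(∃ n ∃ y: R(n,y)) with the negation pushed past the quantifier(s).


Negation flips each quantifier (∀↔∃) and negates the inner predicate.
¬(∃ n ∃ y: φ) = ∀ n ∀ y: ¬φ.

∀ n ∀ y: ¬(R(n,y))


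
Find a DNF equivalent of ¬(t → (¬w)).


Step 1: Rewrite implication then negate: ¬(¬t ∨ (¬w)) = t ∧ ¬(¬w).
Step 2: Eliminate any double negations (¬¬X = X).

t ∧ w


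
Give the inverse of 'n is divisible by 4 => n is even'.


The inverse of (P → Q) is (¬P → ¬Q). It is equivalent to the converse, not to the original.
Here P = 'n is divisible by 4' and Q = 'n is even'.

If not (n is divisible by 4), then not (n is even).


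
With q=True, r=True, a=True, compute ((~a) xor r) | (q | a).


Substitute q=True, r=True, a=True:
~a = False
(~a) xor r = False xor True = True
q | a = True | True = True
((~a) xor r) | (q | a) = True | True = True

True


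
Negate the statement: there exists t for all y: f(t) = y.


Negation flips each quantifier (∀↔∃) and negates the inner predicate.
¬(there exists t for all y: φ) = for all t there exists y: ¬φ.

for all t there exists y: NOT(f(t) = y)


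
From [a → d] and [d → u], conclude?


Hypothetical syllogism: from (P → Q) and (Q → R), infer (P → R).
Chain the two implications through the shared middle term 'd'.

a → u


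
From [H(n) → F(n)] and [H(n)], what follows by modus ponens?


Modus ponens: from (P → Q) and P, infer Q.
P = 'H(n)' is asserted, and P → Q holds, so Q follows.

F(n).


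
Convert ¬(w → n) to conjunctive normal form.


Step 1: Rewrite w → n as ¬w ∨ n.
Step 2: Negate: ¬(¬w ∨ n) = w ∧ ¬n (De Morgan + double negation).

w ∧ (¬n)


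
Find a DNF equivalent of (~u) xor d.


Step 1: (¬u) ⊕ d is true exactly when they disagree: ((¬u) ∧ ¬d) ∨ (¬(¬u) ∧ d).
Step 2: Eliminate any double negations (¬¬X = X).

((~u) & (~d)) | (u & d)


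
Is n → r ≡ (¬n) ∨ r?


Compare truth tables:
n | r | φ | ψ
-------------
F | F | T | T
T | F | F | F
F | T | T | T
T | T | T | T
The columns φ and ψ agree on every row.

Yes, they are logically equivalent.


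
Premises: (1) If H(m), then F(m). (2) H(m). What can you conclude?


Modus ponens: from (P → Q) and P, infer Q.
P = 'H(m)' is asserted, and P → Q holds, so Q follows.

F(m).


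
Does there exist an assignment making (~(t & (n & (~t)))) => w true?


Search for a satisfying assignment over {n, t, w}.
Try n=False, t=False, w=True: the formula evaluates to True.
A satisfying assignment exists.

Satisfiable.


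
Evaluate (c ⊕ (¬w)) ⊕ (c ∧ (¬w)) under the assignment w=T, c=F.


Substitute w=T, c=F:
¬w = F
c ⊕ (¬w) = F ⊕ F = F
¬w = F
c ∧ (¬w) = F ∧ F = F
(c ⊕ (¬w)) ⊕ (c ∧ (¬w)) = F ⊕ F = F

F


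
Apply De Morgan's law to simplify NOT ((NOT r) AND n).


De Morgan: the negation of a conjunction is the disjunction of the negations.
Distribute NOT across AND, flipping it to OR, and negate each literal.

r OR (NOT n)


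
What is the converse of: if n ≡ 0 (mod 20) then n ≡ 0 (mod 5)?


The converse of (P → Q) is (Q → P). It is not in general equivalent to the original.
Here P = 'n ≡ 0 (mod 20)' and Q = 'n ≡ 0 (mod 5)'.

If n ≡ 0 (mod 5), then n ≡ 0 (mod 20).


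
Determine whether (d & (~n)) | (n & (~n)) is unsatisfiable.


Truth table over {d, n}:
d | n | φ
---------
False | False | False
True | False | True
False | True | False
True | True | False
Satisfying assignment at row 2: d=True, n=False gives True.

No, it is not a contradiction.


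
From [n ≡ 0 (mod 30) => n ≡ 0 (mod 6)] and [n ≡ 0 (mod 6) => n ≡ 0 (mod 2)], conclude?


Hypothetical syllogism: from (P → Q) and (Q → R), infer (P → R).
Chain the two implications through the shared middle term 'n ≡ 0 (mod 6)'.

n ≡ 0 (mod 30) => n ≡ 0 (mod 2)


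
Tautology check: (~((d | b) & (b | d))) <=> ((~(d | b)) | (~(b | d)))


Build the truth table over {b, d}:
b | d | φ
---------
False | False | True
True | False | True
False | True | True
True | True | True
Every row evaluates to true.

Yes, it is a tautology.


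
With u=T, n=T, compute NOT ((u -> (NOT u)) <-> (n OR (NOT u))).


Substitute u=T, n=T:
NOT u = F
u -> (NOT u) = T -> F = F
NOT u = F
n OR (NOT u) = T OR F = T
(u -> (NOT u)) <-> (n OR (NOT u)) = F <-> T = F
NOT ((u -> (NOT u)) <-> (n OR (NOT u))) = T

T


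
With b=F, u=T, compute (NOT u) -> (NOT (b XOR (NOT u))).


Substitute b=F, u=T:
NOT u = F
NOT u = F
b XOR (NOT u) = F XOR F = F
NOT (b XOR (NOT u)) = T
(NOT u) -> (NOT (b XOR (NOT u))) = F -> T = T

T


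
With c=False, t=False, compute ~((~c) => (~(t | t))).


Substitute c=False, t=False:
~c = True
t | t = False | False = False
~(t | t) = True
(~c) => (~(t | t)) = True => True = True
~((~c) => (~(t | t))) = False

False


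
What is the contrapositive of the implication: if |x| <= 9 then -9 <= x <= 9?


The contrapositive of (P → Q) is (¬Q → ¬P); it is logically equivalent to the original.
Here P = '|x| <= 9' and Q = '-9 <= x <= 9'.

If not (-9 <= x <= 9), then not (|x| <= 9).


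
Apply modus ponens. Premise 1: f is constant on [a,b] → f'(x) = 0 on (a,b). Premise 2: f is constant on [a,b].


Modus ponens: from (P → Q) and P, infer Q.
P = 'f is constant on [a,b]' is asserted, and P → Q holds, so Q follows.

f'(x) = 0 on (a,b).


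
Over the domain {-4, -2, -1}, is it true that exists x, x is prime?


Evaluate the predicate on each element: -4:False, -2:False, -1:False.
No element satisfies the predicate.

False


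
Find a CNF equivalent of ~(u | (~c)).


Step 1: Apply De Morgan: ¬(u ∨ (¬c)) = ¬u ∧ ¬(¬c).
Step 2: Eliminate any double negations (¬¬X = X).

(~u) & c


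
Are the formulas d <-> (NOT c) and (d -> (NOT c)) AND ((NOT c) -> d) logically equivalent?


Compare truth tables:
c | d | φ | ψ
-------------
F | F | F | F
T | F | T | T
F | T | T | T
T | T | F | F
The columns φ and ψ agree on every row.

Yes, they are logically equivalent.


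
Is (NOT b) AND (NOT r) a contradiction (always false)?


Truth table over {b, r}:
b | r | φ
---------
F | F | T
T | F | F
F | T | F
T | T | F
Satisfying assignment at row 1: b=F, r=F gives T.

No, it is not a contradiction.


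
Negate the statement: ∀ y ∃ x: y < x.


Negation flips each quantifier (∀↔∃) and negates the inner predicate.
¬(∀ y ∃ x: φ) = ∃ y ∀ x: ¬φ.

∃ y ∀ x: ¬(y < x)


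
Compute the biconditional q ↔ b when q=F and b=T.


Biconditional is true when both operands have the same truth value.
Substitute: q=F, b=T.
F ↔ T evaluates to F.

F


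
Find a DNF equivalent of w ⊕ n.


Step 1: w ⊕ n is true exactly when they disagree: (w ∧ ¬n) ∨ (¬w ∧ n).

(w ∧ (¬n)) ∨ ((¬w) ∧ n)


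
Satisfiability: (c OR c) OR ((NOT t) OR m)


Search for a satisfying assignment over {c, m, t}.
Try c=F, m=F, t=F: the formula evaluates to T.
A satisfying assignment exists.

Satisfiable.


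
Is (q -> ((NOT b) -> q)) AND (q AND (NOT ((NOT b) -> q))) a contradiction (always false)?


Truth table over {b, q}:
b | q | φ
---------
F | F | F
T | F | F
F | T | F
T | T | F
Every row is false.

Yes, it is a contradiction.


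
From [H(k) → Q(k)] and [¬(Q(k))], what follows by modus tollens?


Modus tollens: from (P → Q) and ¬Q, infer ¬P.
Q = 'Q(k)' is denied; since P → Q, P must also fail.

Not (H(k)).


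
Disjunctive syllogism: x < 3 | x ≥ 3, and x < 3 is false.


Disjunctive syllogism: from (P ∨ Q) and ¬P, infer Q.
One disjunct, 'x < 3', is ruled out; the other must hold.

x ≥ 3


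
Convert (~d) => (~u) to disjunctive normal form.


Step 1: Rewrite (¬d) → (¬u) as ¬(¬d) ∨ (¬u).
Step 2: Eliminate any double negations (¬¬X = X).

d | (~u)


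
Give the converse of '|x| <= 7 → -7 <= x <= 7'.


The converse of (P → Q) is (Q → P). It is not in general equivalent to the original.
Here P = '|x| <= 7' and Q = '-7 <= x <= 7'.

If -7 <= x <= 7, then |x| <= 7.


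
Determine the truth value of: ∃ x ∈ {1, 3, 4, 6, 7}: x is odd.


Evaluate the predicate on each element: 1:T, 3:T, 4:F, 6:F, 7:T.
Witness x = 1 satisfies the predicate.

T


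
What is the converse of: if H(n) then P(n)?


The converse of (P → Q) is (Q → P). It is not in general equivalent to the original.
Here P = 'H(n)' and Q = 'P(n)'.

If P(n), then H(n).


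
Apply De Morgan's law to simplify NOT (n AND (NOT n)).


De Morgan: the negation of a conjunction is the disjunction of the negations.
Distribute NOT across AND, flipping it to OR, and negate each literal.

(NOT n) OR n


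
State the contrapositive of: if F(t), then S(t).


The contrapositive of (P → Q) is (¬Q → ¬P); it is logically equivalent to the original.
Here P = 'F(t)' and Q = 'S(t)'.

If not (S(t)), then not (F(t)).


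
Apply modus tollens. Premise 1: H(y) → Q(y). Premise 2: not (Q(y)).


Modus tollens: from (P → Q) and ¬Q, infer ¬P.
Q = 'Q(y)' is denied; since P → Q, P must also fail.

Not (H(y)).


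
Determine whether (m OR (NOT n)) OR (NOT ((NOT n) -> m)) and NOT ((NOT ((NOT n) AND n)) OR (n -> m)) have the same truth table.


Compare truth tables:
m | n | φ | ψ
-------------
F | F | T | F
T | F | T | F
F | T | F | F
T | T | T | F
They differ at row 1 (m=F, n=F): φ=T but ψ=F.

No, they are not logically equivalent.


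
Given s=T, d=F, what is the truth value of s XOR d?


Exclusive or is true when exactly one operand is true.
Substitute: s=T, d=F.
T XOR F evaluates to T.

T


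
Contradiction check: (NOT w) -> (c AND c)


Truth table over {c, w}:
c | w | φ
---------
F | F | F
T | F | T
F | T | T
T | T | T
Satisfying assignment at row 2: c=T, w=F gives T.

No, it is not a contradiction.


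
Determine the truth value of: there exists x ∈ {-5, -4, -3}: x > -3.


Evaluate the predicate on each element: -5:F, -4:F, -3:F.
No element satisfies the predicate.

F


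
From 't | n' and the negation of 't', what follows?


Disjunctive syllogism: from (P ∨ Q) and ¬P, infer Q.
One disjunct, 't', is ruled out; the other must hold.

n


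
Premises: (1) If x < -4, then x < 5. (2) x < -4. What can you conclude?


Modus ponens: from (P → Q) and P, infer Q.
P = 'x < -4' is asserted, and P → Q holds, so Q follows.

x < 5.


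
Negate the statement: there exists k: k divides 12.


¬(for all x: φ) = there exists x: ¬φ, and ¬(there exists x: φ) = for all x: ¬φ.
Apply to the existential statement.

for all k: NOT(k divides 12)


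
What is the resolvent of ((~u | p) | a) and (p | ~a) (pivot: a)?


The clauses contain complementary literals a and ~a.
Resolution eliminates this pair and disjoins the remaining literals (merging duplicates).

(~u | p)


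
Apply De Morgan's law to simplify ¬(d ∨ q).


De Morgan: the negation of a disjunction is the conjunction of the negations.
Distribute ¬ across ∨, flipping it to ∧, and negate each literal.

(¬d) ∧ (¬q)


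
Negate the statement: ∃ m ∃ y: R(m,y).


Negation flips each quantifier (∀↔∃) and negates the inner predicate.
¬(∃ m ∃ y: φ) = ∀ m ∀ y: ¬φ.

∀ m ∀ y: ¬(R(m,y))


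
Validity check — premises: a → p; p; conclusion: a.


This is affirming the consequent (fallacy). There exist truth assignments where the premises are all true but the conclusion is false.

Invalid.


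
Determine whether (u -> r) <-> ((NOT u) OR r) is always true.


Build the truth table over {r, u}:
r | u | φ
---------
F | F | T
T | F | T
F | T | T
T | T | T
Every row evaluates to true.

Yes, it is a tautology.


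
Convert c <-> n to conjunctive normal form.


Step 1: Rewrite c ↔ n as (c → n) ∧ (n → c).
Step 2: Rewrite each implication as a disjunction.

((NOT c) OR n) AND ((NOT n) OR c)


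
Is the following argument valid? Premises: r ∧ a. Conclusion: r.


This matches the form of conjunction elimination: the conclusion follows in every model of the premises.

Valid.


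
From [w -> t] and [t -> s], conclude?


Hypothetical syllogism: from (P → Q) and (Q → R), infer (P → R).
Chain the two implications through the shared middle term 't'.

w -> s


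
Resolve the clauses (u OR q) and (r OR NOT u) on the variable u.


The clauses contain complementary literals u and NOTu.
Resolution eliminates this pair and disjoins the remaining literals (merging duplicates).

(q OR r)


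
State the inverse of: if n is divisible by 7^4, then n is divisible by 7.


The inverse of (P → Q) is (¬P → ¬Q). It is equivalent to the converse, not to the original.
Here P = 'n is divisible by 7^4' and Q = 'n is divisible by 7'.

If not (n is divisible by 7^4), then not (n is divisible by 7).


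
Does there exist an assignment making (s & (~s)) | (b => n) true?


Search for a satisfying assignment over {b, n, s}.
Try b=False, n=False, s=False: the formula evaluates to True.
A satisfying assignment exists.

Satisfiable.


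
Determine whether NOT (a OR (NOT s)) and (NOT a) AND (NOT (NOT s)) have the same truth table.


Compare truth tables:
a | s | φ | ψ
-------------
F | F | F | F
T | F | F | F
F | T | T | T
T | T | F | F
The columns φ and ψ agree on every row.

Yes, they are logically equivalent.


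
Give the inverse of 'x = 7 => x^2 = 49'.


The inverse of (P → Q) is (¬P → ¬Q). It is equivalent to the converse, not to the original.
Here P = 'x = 7' and Q = 'x^2 = 49'.

If not (x = 7), then not (x^2 = 49).


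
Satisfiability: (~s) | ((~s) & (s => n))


Search for a satisfying assignment over {n, s}.
Try n=False, s=False: the formula evaluates to True.
A satisfying assignment exists.

Satisfiable.


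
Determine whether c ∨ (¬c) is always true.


Build the truth table over {c}:
c | φ
-----
F | T
T | T
Every row evaluates to true.

Yes, it is a tautology.


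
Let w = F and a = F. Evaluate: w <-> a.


Biconditional is true when both operands have the same truth value.
Substitute: w=F, a=F.
F <-> F evaluates to T.

T


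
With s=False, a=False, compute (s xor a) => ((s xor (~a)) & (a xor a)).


Substitute s=False, a=False:
s xor a = False xor False = False
~a = True
s xor (~a) = False xor True = True
a xor a = False xor False = False
(s xor (~a)) & (a xor a) = True & False = False
(s xor a) => ((s xor (~a)) & (a xor a)) = False => False = True

True


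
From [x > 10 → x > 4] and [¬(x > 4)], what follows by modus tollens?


Modus tollens: from (P → Q) and ¬Q, infer ¬P.
Q = 'x > 4' is denied; since P → Q, P must also fail.

Not (x > 10).


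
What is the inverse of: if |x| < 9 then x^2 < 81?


The inverse of (P → Q) is (¬P → ¬Q). It is equivalent to the converse, not to the original.
Here P = '|x| < 9' and Q = 'x^2 < 81'.

If not (|x| < 9), then not (x^2 < 81).


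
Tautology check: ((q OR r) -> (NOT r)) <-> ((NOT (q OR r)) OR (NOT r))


Build the truth table over {q, r}:
q | r | φ
---------
F | F | T
T | F | T
F | T | T
T | T | T
Every row evaluates to true.

Yes, it is a tautology.


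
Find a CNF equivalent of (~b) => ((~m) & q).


Step 1: Rewrite (¬b) → ((¬m) ∧ q) as ¬(¬b) ∨ ((¬m) ∧ q).
Step 2: Distribute ∨ over ∧.
Step 3: Eliminate any double negations (¬¬X = X).

(b | (~m)) & (b | q)


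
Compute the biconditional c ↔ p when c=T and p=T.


Biconditional is true when both operands have the same truth value.
Substitute: c=T, p=T.
T ↔ T evaluates to T.

T


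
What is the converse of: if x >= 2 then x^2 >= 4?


The converse of (P → Q) is (Q → P). It is not in general equivalent to the original.
Here P = 'x >= 2' and Q = 'x^2 >= 4'.

If x^2 >= 4, then x >= 2.


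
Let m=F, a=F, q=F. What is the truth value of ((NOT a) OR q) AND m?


Substitute m=F, a=F, q=F:
NOT a = T
(NOT a) OR q = T OR F = T
((NOT a) OR q) AND m = T AND F = F

F


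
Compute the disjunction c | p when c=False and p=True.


Disjunction is false only when both operands are false.
Substitute: c=False, p=True.
False | True evaluates to True.

True


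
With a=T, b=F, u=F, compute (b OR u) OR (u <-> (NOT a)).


Substitute a=T, b=F, u=F:
b OR u = F OR F = F
NOT a = F
u <-> (NOT a) = F <-> F = T
(b OR u) OR (u <-> (NOT a)) = F OR T = T

T


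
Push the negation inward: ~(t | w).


De Morgan: the negation of a disjunction is the conjunction of the negations.
Distribute ~ across |, flipping it to &, and negate each literal.

(~t) & (~w)


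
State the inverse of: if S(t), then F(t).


The inverse of (P → Q) is (¬P → ¬Q). It is equivalent to the converse, not to the original.
Here P = 'S(t)' and Q = 'F(t)'.

If not (S(t)), then not (F(t)).


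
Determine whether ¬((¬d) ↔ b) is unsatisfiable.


Truth table over {b, d}:
b | d | φ
---------
F | F | T
T | F | F
F | T | F
T | T | T
Satisfying assignment at row 1: b=F, d=F gives T.

No, it is not a contradiction.


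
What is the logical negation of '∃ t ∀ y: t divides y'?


Negation flips each quantifier (∀↔∃) and negates the inner predicate.
¬(∃ t ∀ y: φ) = ∀ t ∃ y: ¬φ.

∀ t ∃ y: ¬(t divides y)


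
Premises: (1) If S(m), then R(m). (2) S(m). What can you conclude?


Modus ponens: from (P → Q) and P, infer Q.
P = 'S(m)' is asserted, and P → Q holds, so Q follows.

R(m).


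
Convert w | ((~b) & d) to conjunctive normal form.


Step 1: Distribute ∨ over ∧: w ∨ ((¬b) ∧ d) = (w ∨ (¬b)) ∧ (w ∨ d).

(w | (~b)) & (w | d)


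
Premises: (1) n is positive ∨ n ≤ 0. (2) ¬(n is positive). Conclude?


Disjunctive syllogism: from (P ∨ Q) and ¬P, infer Q.
One disjunct, 'n is positive', is ruled out; the other must hold.

n ≤ 0


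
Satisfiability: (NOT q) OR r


Search for a satisfying assignment over {q, r}.
Try q=F, r=F: the formula evaluates to T.
A satisfying assignment exists.

Satisfiable.


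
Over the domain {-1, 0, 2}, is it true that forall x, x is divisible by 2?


Evaluate the predicate on each element: -1:False, 0:True, 2:True.
Counterexample x = -1 fails the predicate.

False


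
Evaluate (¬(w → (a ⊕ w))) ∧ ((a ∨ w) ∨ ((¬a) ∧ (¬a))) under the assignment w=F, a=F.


Substitute w=F, a=F:
a ⊕ w = F ⊕ F = F
w → (a ⊕ w) = F → F = T
¬(w → (a ⊕ w)) = F
a ∨ w = F ∨ F = F
¬a = T
¬a = T
(¬a) ∧ (¬a) = T ∧ T = T
(a ∨ w) ∨ ((¬a) ∧ (¬a)) = F ∨ T = T
(¬(w → (a ⊕ w))) ∧ ((a ∨ w) ∨ ((¬a) ∧ (¬a))) = F ∧ T = F

F


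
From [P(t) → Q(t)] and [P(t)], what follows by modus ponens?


Modus ponens: from (P → Q) and P, infer Q.
P = 'P(t)' is asserted, and P → Q holds, so Q follows.

Q(t).


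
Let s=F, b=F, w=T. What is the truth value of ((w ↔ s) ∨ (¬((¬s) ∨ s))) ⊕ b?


Substitute s=F, b=F, w=T:
w ↔ s = T ↔ F = F
¬s = T
(¬s) ∨ s = T ∨ F = T
¬((¬s) ∨ s) = F
(w ↔ s) ∨ (¬((¬s) ∨ s)) = F ∨ F = F
((w ↔ s) ∨ (¬((¬s) ∨ s))) ⊕ b = F ⊕ F = F

F


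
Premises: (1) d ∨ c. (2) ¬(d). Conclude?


Disjunctive syllogism: from (P ∨ Q) and ¬P, infer Q.
One disjunct, 'd', is ruled out; the other must hold.

c


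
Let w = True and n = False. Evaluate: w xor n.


Exclusive or is true when exactly one operand is true.
Substitute: w=True, n=False.
True xor False evaluates to True.

True


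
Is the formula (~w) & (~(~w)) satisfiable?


Check all 2 assignments over {w}:
w | φ
-----
False | False
True | False
No assignment makes the formula true.

Unsatisfiable.


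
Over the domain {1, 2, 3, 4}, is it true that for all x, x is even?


Evaluate the predicate on each element: 1:F, 2:T, 3:F, 4:T.
Counterexample x = 1 fails the predicate.

F


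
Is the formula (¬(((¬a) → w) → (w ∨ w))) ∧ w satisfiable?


Check all 4 assignments over {a, w}:
a | w | φ
---------
F | F | F
T | F | F
F | T | F
T | T | F
No assignment makes the formula true.

Unsatisfiable.


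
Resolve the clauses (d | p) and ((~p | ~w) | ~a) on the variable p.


The clauses contain complementary literals p and ~p.
Resolution eliminates this pair and disjoins the remaining literals (merging duplicates).

((d | ~w) | ~a)


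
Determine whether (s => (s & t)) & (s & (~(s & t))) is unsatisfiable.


Truth table over {s, t}:
s | t | φ
---------
False | False | False
True | False | False
False | True | False
True | True | False
Every row is false.

Yes, it is a contradiction.


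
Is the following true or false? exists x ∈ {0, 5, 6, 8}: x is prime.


Evaluate the predicate on each element: 0:False, 5:True, 6:False, 8:False.
Witness x = 5 satisfies the predicate.

True
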